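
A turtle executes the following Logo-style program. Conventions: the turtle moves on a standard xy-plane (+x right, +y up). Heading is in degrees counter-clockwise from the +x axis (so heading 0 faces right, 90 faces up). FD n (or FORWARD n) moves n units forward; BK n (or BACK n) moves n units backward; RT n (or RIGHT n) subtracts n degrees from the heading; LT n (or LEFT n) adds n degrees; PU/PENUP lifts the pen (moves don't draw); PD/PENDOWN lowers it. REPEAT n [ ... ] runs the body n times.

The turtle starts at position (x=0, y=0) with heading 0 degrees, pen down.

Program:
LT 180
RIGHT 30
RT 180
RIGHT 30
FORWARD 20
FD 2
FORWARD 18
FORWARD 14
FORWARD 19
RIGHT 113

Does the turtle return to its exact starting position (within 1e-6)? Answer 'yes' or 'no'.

Executing turtle program step by step:
Start: pos=(0,0), heading=0, pen down
LT 180: heading 0 -> 180
RT 30: heading 180 -> 150
RT 180: heading 150 -> 330
RT 30: heading 330 -> 300
FD 20: (0,0) -> (10,-17.321) [heading=300, draw]
FD 2: (10,-17.321) -> (11,-19.053) [heading=300, draw]
FD 18: (11,-19.053) -> (20,-34.641) [heading=300, draw]
FD 14: (20,-34.641) -> (27,-46.765) [heading=300, draw]
FD 19: (27,-46.765) -> (36.5,-63.22) [heading=300, draw]
RT 113: heading 300 -> 187
Final: pos=(36.5,-63.22), heading=187, 5 segment(s) drawn

Start position: (0, 0)
Final position: (36.5, -63.22)
Distance = 73; >= 1e-6 -> NOT closed

Answer: no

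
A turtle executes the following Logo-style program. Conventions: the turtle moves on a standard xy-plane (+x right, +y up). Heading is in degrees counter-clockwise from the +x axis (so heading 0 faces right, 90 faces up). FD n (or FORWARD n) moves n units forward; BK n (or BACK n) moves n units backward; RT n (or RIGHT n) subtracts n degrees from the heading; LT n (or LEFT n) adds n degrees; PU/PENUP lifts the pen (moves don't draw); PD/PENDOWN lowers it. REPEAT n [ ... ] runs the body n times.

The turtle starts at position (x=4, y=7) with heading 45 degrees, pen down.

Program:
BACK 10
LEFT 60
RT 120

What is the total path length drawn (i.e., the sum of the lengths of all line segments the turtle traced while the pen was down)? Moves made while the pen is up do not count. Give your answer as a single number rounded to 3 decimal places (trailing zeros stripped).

Answer: 10

Derivation:
Executing turtle program step by step:
Start: pos=(4,7), heading=45, pen down
BK 10: (4,7) -> (-3.071,-0.071) [heading=45, draw]
LT 60: heading 45 -> 105
RT 120: heading 105 -> 345
Final: pos=(-3.071,-0.071), heading=345, 1 segment(s) drawn

Segment lengths:
  seg 1: (4,7) -> (-3.071,-0.071), length = 10
Total = 10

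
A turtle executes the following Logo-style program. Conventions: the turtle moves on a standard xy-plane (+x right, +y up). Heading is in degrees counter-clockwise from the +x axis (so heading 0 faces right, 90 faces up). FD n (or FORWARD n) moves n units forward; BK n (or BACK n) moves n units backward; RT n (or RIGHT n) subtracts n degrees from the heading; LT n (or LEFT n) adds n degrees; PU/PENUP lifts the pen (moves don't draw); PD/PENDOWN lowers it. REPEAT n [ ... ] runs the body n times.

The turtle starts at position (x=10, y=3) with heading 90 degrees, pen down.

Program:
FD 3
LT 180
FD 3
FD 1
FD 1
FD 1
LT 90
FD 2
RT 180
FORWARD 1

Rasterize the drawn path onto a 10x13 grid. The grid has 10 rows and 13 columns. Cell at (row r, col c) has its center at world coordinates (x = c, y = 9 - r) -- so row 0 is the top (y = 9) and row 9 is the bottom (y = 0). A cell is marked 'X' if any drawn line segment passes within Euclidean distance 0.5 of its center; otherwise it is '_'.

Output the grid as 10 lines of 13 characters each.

Segment 0: (10,3) -> (10,6)
Segment 1: (10,6) -> (10,3)
Segment 2: (10,3) -> (10,2)
Segment 3: (10,2) -> (10,1)
Segment 4: (10,1) -> (10,0)
Segment 5: (10,0) -> (12,-0)
Segment 6: (12,-0) -> (11,-0)

Answer: _____________
_____________
_____________
__________X__
__________X__
__________X__
__________X__
__________X__
__________X__
__________XXX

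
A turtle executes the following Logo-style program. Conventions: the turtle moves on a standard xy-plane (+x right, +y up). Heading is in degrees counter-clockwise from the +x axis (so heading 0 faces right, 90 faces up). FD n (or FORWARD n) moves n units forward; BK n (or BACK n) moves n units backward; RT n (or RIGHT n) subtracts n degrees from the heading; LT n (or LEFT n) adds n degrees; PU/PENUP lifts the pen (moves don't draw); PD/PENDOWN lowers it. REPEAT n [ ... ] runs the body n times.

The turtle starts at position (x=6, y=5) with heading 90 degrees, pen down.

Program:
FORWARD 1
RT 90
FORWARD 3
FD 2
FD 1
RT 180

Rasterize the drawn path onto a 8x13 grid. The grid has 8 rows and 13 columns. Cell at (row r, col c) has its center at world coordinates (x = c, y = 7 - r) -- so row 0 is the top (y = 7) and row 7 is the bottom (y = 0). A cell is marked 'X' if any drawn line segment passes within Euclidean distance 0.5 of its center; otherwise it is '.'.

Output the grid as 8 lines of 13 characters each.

Segment 0: (6,5) -> (6,6)
Segment 1: (6,6) -> (9,6)
Segment 2: (9,6) -> (11,6)
Segment 3: (11,6) -> (12,6)

Answer: .............
......XXXXXXX
......X......
.............
.............
.............
.............
.............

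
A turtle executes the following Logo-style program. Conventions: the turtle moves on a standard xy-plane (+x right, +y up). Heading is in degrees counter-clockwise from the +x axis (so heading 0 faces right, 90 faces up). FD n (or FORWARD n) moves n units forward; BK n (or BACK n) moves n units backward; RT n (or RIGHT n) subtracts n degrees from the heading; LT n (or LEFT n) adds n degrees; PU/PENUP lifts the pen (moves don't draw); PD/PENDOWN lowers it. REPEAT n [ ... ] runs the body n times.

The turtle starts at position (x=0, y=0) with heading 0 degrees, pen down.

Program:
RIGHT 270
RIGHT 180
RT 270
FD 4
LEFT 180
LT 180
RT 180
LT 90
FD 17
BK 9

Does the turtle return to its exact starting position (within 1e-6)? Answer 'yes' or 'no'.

Answer: no

Derivation:
Executing turtle program step by step:
Start: pos=(0,0), heading=0, pen down
RT 270: heading 0 -> 90
RT 180: heading 90 -> 270
RT 270: heading 270 -> 0
FD 4: (0,0) -> (4,0) [heading=0, draw]
LT 180: heading 0 -> 180
LT 180: heading 180 -> 0
RT 180: heading 0 -> 180
LT 90: heading 180 -> 270
FD 17: (4,0) -> (4,-17) [heading=270, draw]
BK 9: (4,-17) -> (4,-8) [heading=270, draw]
Final: pos=(4,-8), heading=270, 3 segment(s) drawn

Start position: (0, 0)
Final position: (4, -8)
Distance = 8.944; >= 1e-6 -> NOT closed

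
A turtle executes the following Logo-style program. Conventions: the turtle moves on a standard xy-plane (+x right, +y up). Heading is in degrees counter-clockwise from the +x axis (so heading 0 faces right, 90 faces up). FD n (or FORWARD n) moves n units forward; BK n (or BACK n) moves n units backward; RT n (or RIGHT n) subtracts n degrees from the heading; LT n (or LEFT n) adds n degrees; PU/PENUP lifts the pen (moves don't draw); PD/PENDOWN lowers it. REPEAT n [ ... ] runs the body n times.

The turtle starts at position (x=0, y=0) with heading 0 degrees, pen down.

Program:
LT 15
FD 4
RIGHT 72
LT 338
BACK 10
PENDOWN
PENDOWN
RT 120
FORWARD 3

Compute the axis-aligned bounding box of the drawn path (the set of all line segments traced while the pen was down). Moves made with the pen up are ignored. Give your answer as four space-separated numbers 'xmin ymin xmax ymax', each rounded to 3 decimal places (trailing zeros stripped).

Executing turtle program step by step:
Start: pos=(0,0), heading=0, pen down
LT 15: heading 0 -> 15
FD 4: (0,0) -> (3.864,1.035) [heading=15, draw]
RT 72: heading 15 -> 303
LT 338: heading 303 -> 281
BK 10: (3.864,1.035) -> (1.956,10.852) [heading=281, draw]
PD: pen down
PD: pen down
RT 120: heading 281 -> 161
FD 3: (1.956,10.852) -> (-0.881,11.828) [heading=161, draw]
Final: pos=(-0.881,11.828), heading=161, 3 segment(s) drawn

Segment endpoints: x in {-0.881, 0, 1.956, 3.864}, y in {0, 1.035, 10.852, 11.828}
xmin=-0.881, ymin=0, xmax=3.864, ymax=11.828

Answer: -0.881 0 3.864 11.828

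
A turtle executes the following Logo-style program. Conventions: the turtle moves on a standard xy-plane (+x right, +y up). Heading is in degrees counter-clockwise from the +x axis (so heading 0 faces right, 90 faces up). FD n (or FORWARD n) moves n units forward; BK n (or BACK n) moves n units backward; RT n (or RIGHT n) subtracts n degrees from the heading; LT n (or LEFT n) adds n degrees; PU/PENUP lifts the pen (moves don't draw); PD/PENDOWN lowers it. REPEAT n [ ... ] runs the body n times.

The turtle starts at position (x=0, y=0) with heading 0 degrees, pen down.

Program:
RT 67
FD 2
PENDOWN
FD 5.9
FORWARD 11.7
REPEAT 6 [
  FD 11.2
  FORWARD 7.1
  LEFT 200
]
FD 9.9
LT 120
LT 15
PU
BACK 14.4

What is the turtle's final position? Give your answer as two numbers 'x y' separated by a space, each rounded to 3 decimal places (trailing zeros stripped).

Answer: 23.171 -23.521

Derivation:
Executing turtle program step by step:
Start: pos=(0,0), heading=0, pen down
RT 67: heading 0 -> 293
FD 2: (0,0) -> (0.781,-1.841) [heading=293, draw]
PD: pen down
FD 5.9: (0.781,-1.841) -> (3.087,-7.272) [heading=293, draw]
FD 11.7: (3.087,-7.272) -> (7.658,-18.042) [heading=293, draw]
REPEAT 6 [
  -- iteration 1/6 --
  FD 11.2: (7.658,-18.042) -> (12.035,-28.352) [heading=293, draw]
  FD 7.1: (12.035,-28.352) -> (14.809,-34.887) [heading=293, draw]
  LT 200: heading 293 -> 133
  -- iteration 2/6 --
  FD 11.2: (14.809,-34.887) -> (7.17,-26.696) [heading=133, draw]
  FD 7.1: (7.17,-26.696) -> (2.328,-21.503) [heading=133, draw]
  LT 200: heading 133 -> 333
  -- iteration 3/6 --
  FD 11.2: (2.328,-21.503) -> (12.307,-26.588) [heading=333, draw]
  FD 7.1: (12.307,-26.588) -> (18.634,-29.811) [heading=333, draw]
  LT 200: heading 333 -> 173
  -- iteration 4/6 --
  FD 11.2: (18.634,-29.811) -> (7.517,-28.446) [heading=173, draw]
  FD 7.1: (7.517,-28.446) -> (0.47,-27.581) [heading=173, draw]
  LT 200: heading 173 -> 13
  -- iteration 5/6 --
  FD 11.2: (0.47,-27.581) -> (11.383,-25.062) [heading=13, draw]
  FD 7.1: (11.383,-25.062) -> (18.301,-23.465) [heading=13, draw]
  LT 200: heading 13 -> 213
  -- iteration 6/6 --
  FD 11.2: (18.301,-23.465) -> (8.908,-29.565) [heading=213, draw]
  FD 7.1: (8.908,-29.565) -> (2.953,-33.431) [heading=213, draw]
  LT 200: heading 213 -> 53
]
FD 9.9: (2.953,-33.431) -> (8.911,-25.525) [heading=53, draw]
LT 120: heading 53 -> 173
LT 15: heading 173 -> 188
PU: pen up
BK 14.4: (8.911,-25.525) -> (23.171,-23.521) [heading=188, move]
Final: pos=(23.171,-23.521), heading=188, 16 segment(s) drawn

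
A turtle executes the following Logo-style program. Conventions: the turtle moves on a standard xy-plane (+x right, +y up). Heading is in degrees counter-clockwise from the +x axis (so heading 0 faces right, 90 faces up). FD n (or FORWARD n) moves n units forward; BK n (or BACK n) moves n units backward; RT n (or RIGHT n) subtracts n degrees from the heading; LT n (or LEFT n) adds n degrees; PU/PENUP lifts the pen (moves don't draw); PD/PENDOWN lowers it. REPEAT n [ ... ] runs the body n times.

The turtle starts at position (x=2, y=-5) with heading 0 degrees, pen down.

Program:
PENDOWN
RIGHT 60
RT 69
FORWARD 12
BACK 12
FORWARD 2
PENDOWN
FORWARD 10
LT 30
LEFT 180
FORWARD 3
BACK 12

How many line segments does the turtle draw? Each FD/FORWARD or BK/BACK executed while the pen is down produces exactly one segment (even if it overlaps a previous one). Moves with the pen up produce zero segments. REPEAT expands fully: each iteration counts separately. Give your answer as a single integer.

Answer: 6

Derivation:
Executing turtle program step by step:
Start: pos=(2,-5), heading=0, pen down
PD: pen down
RT 60: heading 0 -> 300
RT 69: heading 300 -> 231
FD 12: (2,-5) -> (-5.552,-14.326) [heading=231, draw]
BK 12: (-5.552,-14.326) -> (2,-5) [heading=231, draw]
FD 2: (2,-5) -> (0.741,-6.554) [heading=231, draw]
PD: pen down
FD 10: (0.741,-6.554) -> (-5.552,-14.326) [heading=231, draw]
LT 30: heading 231 -> 261
LT 180: heading 261 -> 81
FD 3: (-5.552,-14.326) -> (-5.083,-11.363) [heading=81, draw]
BK 12: (-5.083,-11.363) -> (-6.96,-23.215) [heading=81, draw]
Final: pos=(-6.96,-23.215), heading=81, 6 segment(s) drawn
Segments drawn: 6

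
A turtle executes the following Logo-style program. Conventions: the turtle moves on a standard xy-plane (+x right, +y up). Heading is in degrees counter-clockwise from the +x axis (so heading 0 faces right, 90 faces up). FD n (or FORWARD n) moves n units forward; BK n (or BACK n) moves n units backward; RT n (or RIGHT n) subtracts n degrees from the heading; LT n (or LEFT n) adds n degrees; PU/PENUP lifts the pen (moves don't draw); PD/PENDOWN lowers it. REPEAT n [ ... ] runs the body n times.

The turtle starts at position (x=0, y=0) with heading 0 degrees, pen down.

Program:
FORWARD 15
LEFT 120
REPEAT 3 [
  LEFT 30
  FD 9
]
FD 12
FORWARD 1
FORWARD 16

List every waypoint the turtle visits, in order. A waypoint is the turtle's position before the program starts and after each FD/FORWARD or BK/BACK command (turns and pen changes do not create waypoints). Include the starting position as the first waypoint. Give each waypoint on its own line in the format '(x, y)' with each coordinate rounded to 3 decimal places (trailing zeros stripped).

Answer: (0, 0)
(15, 0)
(7.206, 4.5)
(-1.794, 4.5)
(-9.588, 0)
(-19.981, -6)
(-20.847, -6.5)
(-34.703, -14.5)

Derivation:
Executing turtle program step by step:
Start: pos=(0,0), heading=0, pen down
FD 15: (0,0) -> (15,0) [heading=0, draw]
LT 120: heading 0 -> 120
REPEAT 3 [
  -- iteration 1/3 --
  LT 30: heading 120 -> 150
  FD 9: (15,0) -> (7.206,4.5) [heading=150, draw]
  -- iteration 2/3 --
  LT 30: heading 150 -> 180
  FD 9: (7.206,4.5) -> (-1.794,4.5) [heading=180, draw]
  -- iteration 3/3 --
  LT 30: heading 180 -> 210
  FD 9: (-1.794,4.5) -> (-9.588,0) [heading=210, draw]
]
FD 12: (-9.588,0) -> (-19.981,-6) [heading=210, draw]
FD 1: (-19.981,-6) -> (-20.847,-6.5) [heading=210, draw]
FD 16: (-20.847,-6.5) -> (-34.703,-14.5) [heading=210, draw]
Final: pos=(-34.703,-14.5), heading=210, 7 segment(s) drawn
Waypoints (8 total):
(0, 0)
(15, 0)
(7.206, 4.5)
(-1.794, 4.5)
(-9.588, 0)
(-19.981, -6)
(-20.847, -6.5)
(-34.703, -14.5)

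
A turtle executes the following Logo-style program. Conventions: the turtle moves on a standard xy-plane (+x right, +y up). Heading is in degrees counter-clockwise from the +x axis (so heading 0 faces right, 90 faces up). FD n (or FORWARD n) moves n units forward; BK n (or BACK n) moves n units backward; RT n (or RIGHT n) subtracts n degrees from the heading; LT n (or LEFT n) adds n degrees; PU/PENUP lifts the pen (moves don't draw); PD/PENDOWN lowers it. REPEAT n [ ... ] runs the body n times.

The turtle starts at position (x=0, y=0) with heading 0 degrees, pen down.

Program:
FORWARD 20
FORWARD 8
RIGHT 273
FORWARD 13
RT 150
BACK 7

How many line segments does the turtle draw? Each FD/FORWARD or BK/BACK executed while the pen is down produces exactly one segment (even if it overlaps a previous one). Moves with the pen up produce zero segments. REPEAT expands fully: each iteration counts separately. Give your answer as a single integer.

Executing turtle program step by step:
Start: pos=(0,0), heading=0, pen down
FD 20: (0,0) -> (20,0) [heading=0, draw]
FD 8: (20,0) -> (28,0) [heading=0, draw]
RT 273: heading 0 -> 87
FD 13: (28,0) -> (28.68,12.982) [heading=87, draw]
RT 150: heading 87 -> 297
BK 7: (28.68,12.982) -> (25.502,19.219) [heading=297, draw]
Final: pos=(25.502,19.219), heading=297, 4 segment(s) drawn
Segments drawn: 4

Answer: 4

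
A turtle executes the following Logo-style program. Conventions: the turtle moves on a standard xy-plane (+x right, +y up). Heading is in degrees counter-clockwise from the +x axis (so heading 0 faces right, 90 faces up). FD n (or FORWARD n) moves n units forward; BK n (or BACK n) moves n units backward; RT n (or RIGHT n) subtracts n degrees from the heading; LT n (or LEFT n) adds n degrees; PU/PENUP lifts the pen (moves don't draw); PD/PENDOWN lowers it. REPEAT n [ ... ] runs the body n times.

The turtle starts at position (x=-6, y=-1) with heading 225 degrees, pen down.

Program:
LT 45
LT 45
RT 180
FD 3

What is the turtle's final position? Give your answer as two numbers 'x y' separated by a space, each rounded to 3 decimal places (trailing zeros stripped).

Executing turtle program step by step:
Start: pos=(-6,-1), heading=225, pen down
LT 45: heading 225 -> 270
LT 45: heading 270 -> 315
RT 180: heading 315 -> 135
FD 3: (-6,-1) -> (-8.121,1.121) [heading=135, draw]
Final: pos=(-8.121,1.121), heading=135, 1 segment(s) drawn

Answer: -8.121 1.121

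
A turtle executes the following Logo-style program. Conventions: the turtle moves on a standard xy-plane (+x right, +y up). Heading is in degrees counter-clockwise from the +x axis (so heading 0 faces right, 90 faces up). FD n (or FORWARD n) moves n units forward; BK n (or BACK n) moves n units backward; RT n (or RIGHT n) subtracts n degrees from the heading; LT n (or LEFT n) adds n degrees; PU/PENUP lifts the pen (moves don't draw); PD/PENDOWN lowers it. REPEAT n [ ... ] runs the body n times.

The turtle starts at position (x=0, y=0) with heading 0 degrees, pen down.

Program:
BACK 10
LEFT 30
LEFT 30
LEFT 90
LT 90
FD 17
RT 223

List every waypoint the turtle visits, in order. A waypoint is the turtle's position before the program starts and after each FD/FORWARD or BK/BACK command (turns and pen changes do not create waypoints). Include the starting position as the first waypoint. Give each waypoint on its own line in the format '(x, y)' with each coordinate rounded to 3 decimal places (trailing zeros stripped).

Executing turtle program step by step:
Start: pos=(0,0), heading=0, pen down
BK 10: (0,0) -> (-10,0) [heading=0, draw]
LT 30: heading 0 -> 30
LT 30: heading 30 -> 60
LT 90: heading 60 -> 150
LT 90: heading 150 -> 240
FD 17: (-10,0) -> (-18.5,-14.722) [heading=240, draw]
RT 223: heading 240 -> 17
Final: pos=(-18.5,-14.722), heading=17, 2 segment(s) drawn
Waypoints (3 total):
(0, 0)
(-10, 0)
(-18.5, -14.722)

Answer: (0, 0)
(-10, 0)
(-18.5, -14.722)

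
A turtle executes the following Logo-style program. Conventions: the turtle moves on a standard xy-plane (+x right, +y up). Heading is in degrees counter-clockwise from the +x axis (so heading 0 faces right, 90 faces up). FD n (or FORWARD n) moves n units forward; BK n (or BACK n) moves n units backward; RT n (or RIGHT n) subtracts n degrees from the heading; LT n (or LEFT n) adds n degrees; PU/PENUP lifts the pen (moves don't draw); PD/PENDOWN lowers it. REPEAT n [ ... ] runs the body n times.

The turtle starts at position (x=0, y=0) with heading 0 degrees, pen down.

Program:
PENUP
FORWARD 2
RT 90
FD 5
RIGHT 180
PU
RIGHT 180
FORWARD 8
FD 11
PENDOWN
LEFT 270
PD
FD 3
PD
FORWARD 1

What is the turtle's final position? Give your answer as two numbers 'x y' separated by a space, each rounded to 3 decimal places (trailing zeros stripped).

Answer: -2 -24

Derivation:
Executing turtle program step by step:
Start: pos=(0,0), heading=0, pen down
PU: pen up
FD 2: (0,0) -> (2,0) [heading=0, move]
RT 90: heading 0 -> 270
FD 5: (2,0) -> (2,-5) [heading=270, move]
RT 180: heading 270 -> 90
PU: pen up
RT 180: heading 90 -> 270
FD 8: (2,-5) -> (2,-13) [heading=270, move]
FD 11: (2,-13) -> (2,-24) [heading=270, move]
PD: pen down
LT 270: heading 270 -> 180
PD: pen down
FD 3: (2,-24) -> (-1,-24) [heading=180, draw]
PD: pen down
FD 1: (-1,-24) -> (-2,-24) [heading=180, draw]
Final: pos=(-2,-24), heading=180, 2 segment(s) drawn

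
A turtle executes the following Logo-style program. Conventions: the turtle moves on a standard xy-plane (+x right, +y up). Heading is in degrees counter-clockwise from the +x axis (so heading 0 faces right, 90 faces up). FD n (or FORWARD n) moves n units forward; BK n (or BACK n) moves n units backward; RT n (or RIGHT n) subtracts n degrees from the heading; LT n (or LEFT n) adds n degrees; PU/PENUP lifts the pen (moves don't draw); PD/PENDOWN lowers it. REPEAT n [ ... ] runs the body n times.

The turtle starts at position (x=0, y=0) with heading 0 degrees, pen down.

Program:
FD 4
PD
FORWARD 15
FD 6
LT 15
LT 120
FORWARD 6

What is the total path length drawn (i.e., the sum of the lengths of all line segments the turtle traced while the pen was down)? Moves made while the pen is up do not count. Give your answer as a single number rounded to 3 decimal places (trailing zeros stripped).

Answer: 31

Derivation:
Executing turtle program step by step:
Start: pos=(0,0), heading=0, pen down
FD 4: (0,0) -> (4,0) [heading=0, draw]
PD: pen down
FD 15: (4,0) -> (19,0) [heading=0, draw]
FD 6: (19,0) -> (25,0) [heading=0, draw]
LT 15: heading 0 -> 15
LT 120: heading 15 -> 135
FD 6: (25,0) -> (20.757,4.243) [heading=135, draw]
Final: pos=(20.757,4.243), heading=135, 4 segment(s) drawn

Segment lengths:
  seg 1: (0,0) -> (4,0), length = 4
  seg 2: (4,0) -> (19,0), length = 15
  seg 3: (19,0) -> (25,0), length = 6
  seg 4: (25,0) -> (20.757,4.243), length = 6
Total = 31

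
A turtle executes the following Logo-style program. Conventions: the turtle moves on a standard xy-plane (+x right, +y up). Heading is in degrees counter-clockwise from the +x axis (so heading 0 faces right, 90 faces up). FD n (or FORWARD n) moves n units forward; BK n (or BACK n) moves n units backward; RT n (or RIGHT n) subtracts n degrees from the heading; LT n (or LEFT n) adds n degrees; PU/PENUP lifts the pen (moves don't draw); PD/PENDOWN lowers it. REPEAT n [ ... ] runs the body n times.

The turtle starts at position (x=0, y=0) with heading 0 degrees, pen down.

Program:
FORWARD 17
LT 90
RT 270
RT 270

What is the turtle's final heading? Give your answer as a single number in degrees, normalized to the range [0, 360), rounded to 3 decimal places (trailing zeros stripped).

Answer: 270

Derivation:
Executing turtle program step by step:
Start: pos=(0,0), heading=0, pen down
FD 17: (0,0) -> (17,0) [heading=0, draw]
LT 90: heading 0 -> 90
RT 270: heading 90 -> 180
RT 270: heading 180 -> 270
Final: pos=(17,0), heading=270, 1 segment(s) drawn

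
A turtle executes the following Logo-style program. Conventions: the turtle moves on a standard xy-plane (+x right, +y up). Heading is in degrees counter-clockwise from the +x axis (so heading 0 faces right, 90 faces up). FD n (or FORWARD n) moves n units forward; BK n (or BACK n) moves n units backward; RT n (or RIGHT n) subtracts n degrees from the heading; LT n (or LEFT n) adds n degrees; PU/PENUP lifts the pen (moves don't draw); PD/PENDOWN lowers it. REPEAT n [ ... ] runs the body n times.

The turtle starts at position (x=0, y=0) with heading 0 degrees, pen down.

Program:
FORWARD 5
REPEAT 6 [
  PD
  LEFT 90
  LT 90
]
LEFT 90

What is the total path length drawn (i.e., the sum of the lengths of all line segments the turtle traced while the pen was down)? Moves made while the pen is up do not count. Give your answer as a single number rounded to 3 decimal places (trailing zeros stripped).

Executing turtle program step by step:
Start: pos=(0,0), heading=0, pen down
FD 5: (0,0) -> (5,0) [heading=0, draw]
REPEAT 6 [
  -- iteration 1/6 --
  PD: pen down
  LT 90: heading 0 -> 90
  LT 90: heading 90 -> 180
  -- iteration 2/6 --
  PD: pen down
  LT 90: heading 180 -> 270
  LT 90: heading 270 -> 0
  -- iteration 3/6 --
  PD: pen down
  LT 90: heading 0 -> 90
  LT 90: heading 90 -> 180
  -- iteration 4/6 --
  PD: pen down
  LT 90: heading 180 -> 270
  LT 90: heading 270 -> 0
  -- iteration 5/6 --
  PD: pen down
  LT 90: heading 0 -> 90
  LT 90: heading 90 -> 180
  -- iteration 6/6 --
  PD: pen down
  LT 90: heading 180 -> 270
  LT 90: heading 270 -> 0
]
LT 90: heading 0 -> 90
Final: pos=(5,0), heading=90, 1 segment(s) drawn

Segment lengths:
  seg 1: (0,0) -> (5,0), length = 5
Total = 5

Answer: 5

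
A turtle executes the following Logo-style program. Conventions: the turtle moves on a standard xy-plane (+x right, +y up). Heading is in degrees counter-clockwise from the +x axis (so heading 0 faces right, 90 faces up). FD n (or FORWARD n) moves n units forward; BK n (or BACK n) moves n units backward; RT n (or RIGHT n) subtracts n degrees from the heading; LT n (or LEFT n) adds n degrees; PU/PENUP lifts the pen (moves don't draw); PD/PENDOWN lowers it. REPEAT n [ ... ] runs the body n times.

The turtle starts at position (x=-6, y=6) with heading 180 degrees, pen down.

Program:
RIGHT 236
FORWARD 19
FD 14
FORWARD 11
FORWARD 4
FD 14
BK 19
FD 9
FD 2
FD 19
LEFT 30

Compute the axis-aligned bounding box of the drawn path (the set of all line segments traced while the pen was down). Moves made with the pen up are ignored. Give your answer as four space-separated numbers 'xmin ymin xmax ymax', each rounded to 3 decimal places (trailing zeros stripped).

Answer: -6 -54.52 34.821 6

Derivation:
Executing turtle program step by step:
Start: pos=(-6,6), heading=180, pen down
RT 236: heading 180 -> 304
FD 19: (-6,6) -> (4.625,-9.752) [heading=304, draw]
FD 14: (4.625,-9.752) -> (12.453,-21.358) [heading=304, draw]
FD 11: (12.453,-21.358) -> (18.604,-30.478) [heading=304, draw]
FD 4: (18.604,-30.478) -> (20.841,-33.794) [heading=304, draw]
FD 14: (20.841,-33.794) -> (28.67,-45.4) [heading=304, draw]
BK 19: (28.67,-45.4) -> (18.045,-29.649) [heading=304, draw]
FD 9: (18.045,-29.649) -> (23.078,-37.11) [heading=304, draw]
FD 2: (23.078,-37.11) -> (24.196,-38.768) [heading=304, draw]
FD 19: (24.196,-38.768) -> (34.821,-54.52) [heading=304, draw]
LT 30: heading 304 -> 334
Final: pos=(34.821,-54.52), heading=334, 9 segment(s) drawn

Segment endpoints: x in {-6, 4.625, 12.453, 18.045, 18.604, 20.841, 23.078, 24.196, 28.67, 34.821}, y in {-54.52, -45.4, -38.768, -37.11, -33.794, -30.478, -29.649, -21.358, -9.752, 6}
xmin=-6, ymin=-54.52, xmax=34.821, ymax=6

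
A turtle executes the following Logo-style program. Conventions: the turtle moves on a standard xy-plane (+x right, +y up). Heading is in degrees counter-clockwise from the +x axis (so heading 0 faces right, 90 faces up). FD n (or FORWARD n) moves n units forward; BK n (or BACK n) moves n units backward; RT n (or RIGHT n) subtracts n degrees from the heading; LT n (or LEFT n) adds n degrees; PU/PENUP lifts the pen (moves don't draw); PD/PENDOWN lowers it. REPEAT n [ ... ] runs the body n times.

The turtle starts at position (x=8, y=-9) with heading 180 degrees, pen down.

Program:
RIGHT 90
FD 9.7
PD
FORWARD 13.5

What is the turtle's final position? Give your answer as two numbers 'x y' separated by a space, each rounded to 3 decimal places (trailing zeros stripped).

Answer: 8 14.2

Derivation:
Executing turtle program step by step:
Start: pos=(8,-9), heading=180, pen down
RT 90: heading 180 -> 90
FD 9.7: (8,-9) -> (8,0.7) [heading=90, draw]
PD: pen down
FD 13.5: (8,0.7) -> (8,14.2) [heading=90, draw]
Final: pos=(8,14.2), heading=90, 2 segment(s) drawn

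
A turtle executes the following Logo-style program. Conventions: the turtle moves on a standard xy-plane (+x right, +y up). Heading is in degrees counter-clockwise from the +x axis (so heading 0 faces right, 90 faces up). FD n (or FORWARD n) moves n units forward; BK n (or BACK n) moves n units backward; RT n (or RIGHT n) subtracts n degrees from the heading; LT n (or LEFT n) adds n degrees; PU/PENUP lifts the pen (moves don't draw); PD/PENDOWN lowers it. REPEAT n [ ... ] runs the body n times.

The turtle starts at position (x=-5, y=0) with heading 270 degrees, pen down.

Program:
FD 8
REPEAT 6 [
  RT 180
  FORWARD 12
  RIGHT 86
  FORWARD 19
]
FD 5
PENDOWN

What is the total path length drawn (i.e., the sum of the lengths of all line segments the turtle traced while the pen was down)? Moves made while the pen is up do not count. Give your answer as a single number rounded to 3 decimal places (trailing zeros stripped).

Executing turtle program step by step:
Start: pos=(-5,0), heading=270, pen down
FD 8: (-5,0) -> (-5,-8) [heading=270, draw]
REPEAT 6 [
  -- iteration 1/6 --
  RT 180: heading 270 -> 90
  FD 12: (-5,-8) -> (-5,4) [heading=90, draw]
  RT 86: heading 90 -> 4
  FD 19: (-5,4) -> (13.954,5.325) [heading=4, draw]
  -- iteration 2/6 --
  RT 180: heading 4 -> 184
  FD 12: (13.954,5.325) -> (1.983,4.488) [heading=184, draw]
  RT 86: heading 184 -> 98
  FD 19: (1.983,4.488) -> (-0.661,23.303) [heading=98, draw]
  -- iteration 3/6 --
  RT 180: heading 98 -> 278
  FD 12: (-0.661,23.303) -> (1.009,11.42) [heading=278, draw]
  RT 86: heading 278 -> 192
  FD 19: (1.009,11.42) -> (-17.576,7.47) [heading=192, draw]
  -- iteration 4/6 --
  RT 180: heading 192 -> 12
  FD 12: (-17.576,7.47) -> (-5.838,9.965) [heading=12, draw]
  RT 86: heading 12 -> 286
  FD 19: (-5.838,9.965) -> (-0.601,-8.299) [heading=286, draw]
  -- iteration 5/6 --
  RT 180: heading 286 -> 106
  FD 12: (-0.601,-8.299) -> (-3.909,3.236) [heading=106, draw]
  RT 86: heading 106 -> 20
  FD 19: (-3.909,3.236) -> (13.945,9.734) [heading=20, draw]
  -- iteration 6/6 --
  RT 180: heading 20 -> 200
  FD 12: (13.945,9.734) -> (2.669,5.63) [heading=200, draw]
  RT 86: heading 200 -> 114
  FD 19: (2.669,5.63) -> (-5.059,22.987) [heading=114, draw]
]
FD 5: (-5.059,22.987) -> (-7.093,27.555) [heading=114, draw]
PD: pen down
Final: pos=(-7.093,27.555), heading=114, 14 segment(s) drawn

Segment lengths:
  seg 1: (-5,0) -> (-5,-8), length = 8
  seg 2: (-5,-8) -> (-5,4), length = 12
  seg 3: (-5,4) -> (13.954,5.325), length = 19
  seg 4: (13.954,5.325) -> (1.983,4.488), length = 12
  seg 5: (1.983,4.488) -> (-0.661,23.303), length = 19
  seg 6: (-0.661,23.303) -> (1.009,11.42), length = 12
  seg 7: (1.009,11.42) -> (-17.576,7.47), length = 19
  seg 8: (-17.576,7.47) -> (-5.838,9.965), length = 12
  seg 9: (-5.838,9.965) -> (-0.601,-8.299), length = 19
  seg 10: (-0.601,-8.299) -> (-3.909,3.236), length = 12
  seg 11: (-3.909,3.236) -> (13.945,9.734), length = 19
  seg 12: (13.945,9.734) -> (2.669,5.63), length = 12
  seg 13: (2.669,5.63) -> (-5.059,22.987), length = 19
  seg 14: (-5.059,22.987) -> (-7.093,27.555), length = 5
Total = 199

Answer: 199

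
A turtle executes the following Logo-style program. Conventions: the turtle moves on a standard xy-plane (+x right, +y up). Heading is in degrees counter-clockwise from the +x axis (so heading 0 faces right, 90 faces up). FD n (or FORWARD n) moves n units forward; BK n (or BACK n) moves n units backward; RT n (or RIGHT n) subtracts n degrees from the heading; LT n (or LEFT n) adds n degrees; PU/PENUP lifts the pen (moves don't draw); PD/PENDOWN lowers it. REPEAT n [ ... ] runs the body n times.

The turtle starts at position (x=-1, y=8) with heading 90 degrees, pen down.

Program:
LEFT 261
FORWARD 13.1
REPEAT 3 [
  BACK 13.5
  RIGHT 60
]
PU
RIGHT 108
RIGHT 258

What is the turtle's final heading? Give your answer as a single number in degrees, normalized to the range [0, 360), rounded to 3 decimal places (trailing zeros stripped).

Executing turtle program step by step:
Start: pos=(-1,8), heading=90, pen down
LT 261: heading 90 -> 351
FD 13.1: (-1,8) -> (11.939,5.951) [heading=351, draw]
REPEAT 3 [
  -- iteration 1/3 --
  BK 13.5: (11.939,5.951) -> (-1.395,8.063) [heading=351, draw]
  RT 60: heading 351 -> 291
  -- iteration 2/3 --
  BK 13.5: (-1.395,8.063) -> (-6.233,20.666) [heading=291, draw]
  RT 60: heading 291 -> 231
  -- iteration 3/3 --
  BK 13.5: (-6.233,20.666) -> (2.263,31.157) [heading=231, draw]
  RT 60: heading 231 -> 171
]
PU: pen up
RT 108: heading 171 -> 63
RT 258: heading 63 -> 165
Final: pos=(2.263,31.157), heading=165, 4 segment(s) drawn

Answer: 165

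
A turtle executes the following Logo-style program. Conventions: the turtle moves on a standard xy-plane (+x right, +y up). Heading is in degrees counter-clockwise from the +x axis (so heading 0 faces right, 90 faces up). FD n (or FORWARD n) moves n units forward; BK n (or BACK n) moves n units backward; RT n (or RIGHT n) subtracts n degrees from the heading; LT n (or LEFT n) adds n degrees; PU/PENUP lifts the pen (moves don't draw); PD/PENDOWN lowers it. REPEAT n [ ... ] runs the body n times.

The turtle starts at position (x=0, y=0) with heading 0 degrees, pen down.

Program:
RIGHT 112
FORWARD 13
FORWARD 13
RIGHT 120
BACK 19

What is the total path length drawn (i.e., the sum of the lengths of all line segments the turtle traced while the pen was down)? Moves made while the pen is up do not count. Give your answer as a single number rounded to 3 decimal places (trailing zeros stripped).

Answer: 45

Derivation:
Executing turtle program step by step:
Start: pos=(0,0), heading=0, pen down
RT 112: heading 0 -> 248
FD 13: (0,0) -> (-4.87,-12.053) [heading=248, draw]
FD 13: (-4.87,-12.053) -> (-9.74,-24.107) [heading=248, draw]
RT 120: heading 248 -> 128
BK 19: (-9.74,-24.107) -> (1.958,-39.079) [heading=128, draw]
Final: pos=(1.958,-39.079), heading=128, 3 segment(s) drawn

Segment lengths:
  seg 1: (0,0) -> (-4.87,-12.053), length = 13
  seg 2: (-4.87,-12.053) -> (-9.74,-24.107), length = 13
  seg 3: (-9.74,-24.107) -> (1.958,-39.079), length = 19
Total = 45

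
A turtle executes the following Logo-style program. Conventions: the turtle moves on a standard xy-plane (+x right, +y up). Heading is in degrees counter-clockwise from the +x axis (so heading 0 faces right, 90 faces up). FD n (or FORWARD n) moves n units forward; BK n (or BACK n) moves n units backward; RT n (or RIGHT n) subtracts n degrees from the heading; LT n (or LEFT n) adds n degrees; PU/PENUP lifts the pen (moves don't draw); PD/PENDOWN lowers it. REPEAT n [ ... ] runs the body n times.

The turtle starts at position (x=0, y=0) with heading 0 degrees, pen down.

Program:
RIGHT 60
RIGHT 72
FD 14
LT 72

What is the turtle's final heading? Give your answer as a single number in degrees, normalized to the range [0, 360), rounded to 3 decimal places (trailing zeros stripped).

Executing turtle program step by step:
Start: pos=(0,0), heading=0, pen down
RT 60: heading 0 -> 300
RT 72: heading 300 -> 228
FD 14: (0,0) -> (-9.368,-10.404) [heading=228, draw]
LT 72: heading 228 -> 300
Final: pos=(-9.368,-10.404), heading=300, 1 segment(s) drawn

Answer: 300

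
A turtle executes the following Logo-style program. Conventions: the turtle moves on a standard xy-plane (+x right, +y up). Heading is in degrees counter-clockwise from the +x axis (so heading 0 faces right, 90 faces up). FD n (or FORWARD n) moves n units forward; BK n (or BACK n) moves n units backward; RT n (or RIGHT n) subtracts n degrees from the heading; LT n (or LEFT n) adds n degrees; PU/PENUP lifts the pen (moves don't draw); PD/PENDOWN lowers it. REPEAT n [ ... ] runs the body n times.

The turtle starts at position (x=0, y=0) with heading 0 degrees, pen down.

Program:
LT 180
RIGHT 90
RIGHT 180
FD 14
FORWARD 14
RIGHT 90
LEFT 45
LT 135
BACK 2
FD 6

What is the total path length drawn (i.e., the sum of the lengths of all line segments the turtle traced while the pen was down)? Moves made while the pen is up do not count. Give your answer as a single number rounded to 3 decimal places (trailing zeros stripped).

Executing turtle program step by step:
Start: pos=(0,0), heading=0, pen down
LT 180: heading 0 -> 180
RT 90: heading 180 -> 90
RT 180: heading 90 -> 270
FD 14: (0,0) -> (0,-14) [heading=270, draw]
FD 14: (0,-14) -> (0,-28) [heading=270, draw]
RT 90: heading 270 -> 180
LT 45: heading 180 -> 225
LT 135: heading 225 -> 0
BK 2: (0,-28) -> (-2,-28) [heading=0, draw]
FD 6: (-2,-28) -> (4,-28) [heading=0, draw]
Final: pos=(4,-28), heading=0, 4 segment(s) drawn

Segment lengths:
  seg 1: (0,0) -> (0,-14), length = 14
  seg 2: (0,-14) -> (0,-28), length = 14
  seg 3: (0,-28) -> (-2,-28), length = 2
  seg 4: (-2,-28) -> (4,-28), length = 6
Total = 36

Answer: 36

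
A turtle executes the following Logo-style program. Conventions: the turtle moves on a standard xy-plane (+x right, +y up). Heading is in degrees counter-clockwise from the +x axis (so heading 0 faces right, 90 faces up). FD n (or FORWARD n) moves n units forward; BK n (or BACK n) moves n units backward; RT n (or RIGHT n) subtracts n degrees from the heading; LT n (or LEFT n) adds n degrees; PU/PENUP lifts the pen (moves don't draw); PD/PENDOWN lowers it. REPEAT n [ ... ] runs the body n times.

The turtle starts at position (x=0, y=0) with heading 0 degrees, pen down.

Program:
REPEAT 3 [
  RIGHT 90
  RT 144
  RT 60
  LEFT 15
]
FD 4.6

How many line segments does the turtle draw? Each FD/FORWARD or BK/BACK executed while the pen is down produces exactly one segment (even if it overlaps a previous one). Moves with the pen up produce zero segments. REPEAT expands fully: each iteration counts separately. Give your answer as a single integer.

Executing turtle program step by step:
Start: pos=(0,0), heading=0, pen down
REPEAT 3 [
  -- iteration 1/3 --
  RT 90: heading 0 -> 270
  RT 144: heading 270 -> 126
  RT 60: heading 126 -> 66
  LT 15: heading 66 -> 81
  -- iteration 2/3 --
  RT 90: heading 81 -> 351
  RT 144: heading 351 -> 207
  RT 60: heading 207 -> 147
  LT 15: heading 147 -> 162
  -- iteration 3/3 --
  RT 90: heading 162 -> 72
  RT 144: heading 72 -> 288
  RT 60: heading 288 -> 228
  LT 15: heading 228 -> 243
]
FD 4.6: (0,0) -> (-2.088,-4.099) [heading=243, draw]
Final: pos=(-2.088,-4.099), heading=243, 1 segment(s) drawn
Segments drawn: 1

Answer: 1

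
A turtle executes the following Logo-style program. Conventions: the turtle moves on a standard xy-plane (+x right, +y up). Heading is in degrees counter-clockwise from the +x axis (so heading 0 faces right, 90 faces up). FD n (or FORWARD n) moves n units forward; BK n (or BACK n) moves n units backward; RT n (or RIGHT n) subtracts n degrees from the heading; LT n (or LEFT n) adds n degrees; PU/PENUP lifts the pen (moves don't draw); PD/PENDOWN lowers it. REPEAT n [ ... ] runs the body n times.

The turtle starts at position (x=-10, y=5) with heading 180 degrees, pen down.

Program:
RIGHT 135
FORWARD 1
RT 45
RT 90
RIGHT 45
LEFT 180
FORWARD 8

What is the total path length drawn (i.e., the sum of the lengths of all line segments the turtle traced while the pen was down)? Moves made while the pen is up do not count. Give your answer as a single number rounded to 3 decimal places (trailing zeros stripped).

Answer: 9

Derivation:
Executing turtle program step by step:
Start: pos=(-10,5), heading=180, pen down
RT 135: heading 180 -> 45
FD 1: (-10,5) -> (-9.293,5.707) [heading=45, draw]
RT 45: heading 45 -> 0
RT 90: heading 0 -> 270
RT 45: heading 270 -> 225
LT 180: heading 225 -> 45
FD 8: (-9.293,5.707) -> (-3.636,11.364) [heading=45, draw]
Final: pos=(-3.636,11.364), heading=45, 2 segment(s) drawn

Segment lengths:
  seg 1: (-10,5) -> (-9.293,5.707), length = 1
  seg 2: (-9.293,5.707) -> (-3.636,11.364), length = 8
Total = 9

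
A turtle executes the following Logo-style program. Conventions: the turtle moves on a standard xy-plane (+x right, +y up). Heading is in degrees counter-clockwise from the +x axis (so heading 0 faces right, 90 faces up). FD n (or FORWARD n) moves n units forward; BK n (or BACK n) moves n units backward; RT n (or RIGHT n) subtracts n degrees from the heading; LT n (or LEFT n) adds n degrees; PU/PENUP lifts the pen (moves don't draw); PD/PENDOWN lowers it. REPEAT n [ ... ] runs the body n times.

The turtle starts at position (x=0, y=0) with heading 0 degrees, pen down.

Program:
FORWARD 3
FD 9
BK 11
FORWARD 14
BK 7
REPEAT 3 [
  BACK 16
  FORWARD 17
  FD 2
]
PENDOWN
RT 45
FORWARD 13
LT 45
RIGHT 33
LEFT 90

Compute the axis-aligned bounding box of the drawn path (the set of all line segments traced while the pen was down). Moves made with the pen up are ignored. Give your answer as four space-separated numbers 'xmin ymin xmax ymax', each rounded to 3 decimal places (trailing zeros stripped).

Answer: -8 -9.192 26.192 0

Derivation:
Executing turtle program step by step:
Start: pos=(0,0), heading=0, pen down
FD 3: (0,0) -> (3,0) [heading=0, draw]
FD 9: (3,0) -> (12,0) [heading=0, draw]
BK 11: (12,0) -> (1,0) [heading=0, draw]
FD 14: (1,0) -> (15,0) [heading=0, draw]
BK 7: (15,0) -> (8,0) [heading=0, draw]
REPEAT 3 [
  -- iteration 1/3 --
  BK 16: (8,0) -> (-8,0) [heading=0, draw]
  FD 17: (-8,0) -> (9,0) [heading=0, draw]
  FD 2: (9,0) -> (11,0) [heading=0, draw]
  -- iteration 2/3 --
  BK 16: (11,0) -> (-5,0) [heading=0, draw]
  FD 17: (-5,0) -> (12,0) [heading=0, draw]
  FD 2: (12,0) -> (14,0) [heading=0, draw]
  -- iteration 3/3 --
  BK 16: (14,0) -> (-2,0) [heading=0, draw]
  FD 17: (-2,0) -> (15,0) [heading=0, draw]
  FD 2: (15,0) -> (17,0) [heading=0, draw]
]
PD: pen down
RT 45: heading 0 -> 315
FD 13: (17,0) -> (26.192,-9.192) [heading=315, draw]
LT 45: heading 315 -> 0
RT 33: heading 0 -> 327
LT 90: heading 327 -> 57
Final: pos=(26.192,-9.192), heading=57, 15 segment(s) drawn

Segment endpoints: x in {-8, -5, -2, 0, 1, 3, 8, 9, 11, 12, 14, 15, 17, 26.192}, y in {-9.192, 0}
xmin=-8, ymin=-9.192, xmax=26.192, ymax=0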